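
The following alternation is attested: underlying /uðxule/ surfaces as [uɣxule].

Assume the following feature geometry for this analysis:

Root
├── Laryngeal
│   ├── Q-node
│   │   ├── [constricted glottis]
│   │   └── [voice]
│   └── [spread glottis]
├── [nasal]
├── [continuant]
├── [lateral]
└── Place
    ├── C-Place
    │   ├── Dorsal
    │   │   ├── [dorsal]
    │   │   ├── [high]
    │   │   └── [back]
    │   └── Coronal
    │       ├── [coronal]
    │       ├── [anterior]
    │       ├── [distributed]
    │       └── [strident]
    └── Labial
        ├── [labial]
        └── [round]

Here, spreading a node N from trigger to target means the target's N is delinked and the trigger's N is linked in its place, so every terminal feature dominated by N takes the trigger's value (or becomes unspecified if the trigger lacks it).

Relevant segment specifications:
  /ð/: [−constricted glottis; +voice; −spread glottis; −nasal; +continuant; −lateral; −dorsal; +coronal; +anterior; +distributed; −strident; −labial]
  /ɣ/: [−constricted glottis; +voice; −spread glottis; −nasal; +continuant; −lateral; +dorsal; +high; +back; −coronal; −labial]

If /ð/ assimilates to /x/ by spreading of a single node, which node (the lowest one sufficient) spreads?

The alternation /ð/ → [ɣ] changes [coronal], [anterior], [distributed], [strident], [dorsal], [high], [back] and nothing else.
The smallest constituent containing every changed terminal is C-Place — each of its daughters lacks at least one of the affected features.
Delinking /ð/'s C-Place and associating /x/'s C-Place gives precisely the feature bundle of [ɣ].
[voice] stays as in /ð/ although /x/ differs there, so no node dominating it spread; among the remaining candidates C-Place is the lowest that derives the output.

C-Place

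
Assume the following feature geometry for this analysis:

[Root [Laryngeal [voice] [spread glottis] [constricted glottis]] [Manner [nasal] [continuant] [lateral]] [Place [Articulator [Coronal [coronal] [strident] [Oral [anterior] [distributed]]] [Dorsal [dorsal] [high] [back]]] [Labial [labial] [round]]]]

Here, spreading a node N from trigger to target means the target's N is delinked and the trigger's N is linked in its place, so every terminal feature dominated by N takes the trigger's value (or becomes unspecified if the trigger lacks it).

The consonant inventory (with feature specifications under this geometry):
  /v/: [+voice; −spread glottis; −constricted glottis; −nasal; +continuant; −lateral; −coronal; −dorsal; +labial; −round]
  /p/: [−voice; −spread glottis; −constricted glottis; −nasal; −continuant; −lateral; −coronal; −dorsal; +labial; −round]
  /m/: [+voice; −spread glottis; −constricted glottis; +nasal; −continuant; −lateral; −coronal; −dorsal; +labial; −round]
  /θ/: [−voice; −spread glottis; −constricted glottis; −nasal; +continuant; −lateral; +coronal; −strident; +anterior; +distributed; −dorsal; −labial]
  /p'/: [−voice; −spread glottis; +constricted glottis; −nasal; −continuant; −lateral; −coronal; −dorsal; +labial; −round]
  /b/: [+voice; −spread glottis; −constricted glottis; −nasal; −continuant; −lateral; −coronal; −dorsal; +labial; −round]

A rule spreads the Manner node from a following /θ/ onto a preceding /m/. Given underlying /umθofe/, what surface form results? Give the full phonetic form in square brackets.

The Manner node dominates the terminals [nasal], [continuant], [lateral].
After delinking /m/'s Manner and linking /θ/'s, the affected terminals become [−nasal], [+continuant], [−lateral]; [voice], [spread glottis], [constricted glottis], … (outside Manner) are retained from /m/.
This feature bundle is that of [v], so /umθofe/ surfaces as [uvθofe].

[uvθofe]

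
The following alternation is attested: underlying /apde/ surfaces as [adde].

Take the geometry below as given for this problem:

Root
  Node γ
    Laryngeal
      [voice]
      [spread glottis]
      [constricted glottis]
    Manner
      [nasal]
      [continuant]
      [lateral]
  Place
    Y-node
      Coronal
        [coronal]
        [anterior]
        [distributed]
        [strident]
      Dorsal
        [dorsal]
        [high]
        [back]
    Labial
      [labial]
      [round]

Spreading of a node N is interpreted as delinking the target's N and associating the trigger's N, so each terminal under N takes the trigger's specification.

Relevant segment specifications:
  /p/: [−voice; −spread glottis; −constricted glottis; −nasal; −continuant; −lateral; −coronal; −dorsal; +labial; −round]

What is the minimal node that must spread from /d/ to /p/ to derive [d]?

Comparing /p/ with its surface form [d], the features that change are [voice], [labial], [round], [coronal], [anterior], [distributed], [strident].
The smallest constituent containing every changed terminal is Root — each of its daughters lacks at least one of the affected features.
If Root spreads, every terminal under it takes /d/'s value, producing [d] as observed.

Root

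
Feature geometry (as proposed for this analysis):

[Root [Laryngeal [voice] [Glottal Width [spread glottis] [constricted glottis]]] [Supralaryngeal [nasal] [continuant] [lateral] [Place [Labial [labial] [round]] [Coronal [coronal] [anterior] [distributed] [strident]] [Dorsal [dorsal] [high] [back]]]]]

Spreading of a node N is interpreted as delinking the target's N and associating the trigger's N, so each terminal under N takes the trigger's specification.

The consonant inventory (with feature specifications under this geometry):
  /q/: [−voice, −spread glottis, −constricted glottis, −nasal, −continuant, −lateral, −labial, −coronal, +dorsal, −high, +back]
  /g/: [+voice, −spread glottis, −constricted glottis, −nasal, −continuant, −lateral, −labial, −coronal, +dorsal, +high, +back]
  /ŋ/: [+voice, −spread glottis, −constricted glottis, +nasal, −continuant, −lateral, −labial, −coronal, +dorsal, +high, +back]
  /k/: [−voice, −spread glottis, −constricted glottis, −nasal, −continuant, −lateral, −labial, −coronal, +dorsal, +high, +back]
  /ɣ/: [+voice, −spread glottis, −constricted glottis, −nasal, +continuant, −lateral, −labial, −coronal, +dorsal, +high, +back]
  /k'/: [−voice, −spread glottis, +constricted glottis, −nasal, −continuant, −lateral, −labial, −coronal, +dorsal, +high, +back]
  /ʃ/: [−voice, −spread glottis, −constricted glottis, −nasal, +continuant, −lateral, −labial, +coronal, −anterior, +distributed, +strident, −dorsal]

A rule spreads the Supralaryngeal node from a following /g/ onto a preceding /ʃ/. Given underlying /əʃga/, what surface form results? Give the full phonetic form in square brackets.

Terminals under Supralaryngeal in this geometry: [nasal], [continuant], [lateral], [labial], [round], [coronal], [anterior], [distributed], [strident], [dorsal], [high], [back].
Spreading Supralaryngeal from /g/ onto /ʃ/ replaces those values with /g/'s: [−nasal], [−continuant], [−lateral], [−labial], [−coronal], [+dorsal], [+high], [+back]. Features outside Supralaryngeal ([voice], [spread glottis], [constricted glottis]) stay as in /ʃ/.
The resulting bundle matches /k/ in the inventory; substituting it for /ʃ/ gives [əkga].

[əkga]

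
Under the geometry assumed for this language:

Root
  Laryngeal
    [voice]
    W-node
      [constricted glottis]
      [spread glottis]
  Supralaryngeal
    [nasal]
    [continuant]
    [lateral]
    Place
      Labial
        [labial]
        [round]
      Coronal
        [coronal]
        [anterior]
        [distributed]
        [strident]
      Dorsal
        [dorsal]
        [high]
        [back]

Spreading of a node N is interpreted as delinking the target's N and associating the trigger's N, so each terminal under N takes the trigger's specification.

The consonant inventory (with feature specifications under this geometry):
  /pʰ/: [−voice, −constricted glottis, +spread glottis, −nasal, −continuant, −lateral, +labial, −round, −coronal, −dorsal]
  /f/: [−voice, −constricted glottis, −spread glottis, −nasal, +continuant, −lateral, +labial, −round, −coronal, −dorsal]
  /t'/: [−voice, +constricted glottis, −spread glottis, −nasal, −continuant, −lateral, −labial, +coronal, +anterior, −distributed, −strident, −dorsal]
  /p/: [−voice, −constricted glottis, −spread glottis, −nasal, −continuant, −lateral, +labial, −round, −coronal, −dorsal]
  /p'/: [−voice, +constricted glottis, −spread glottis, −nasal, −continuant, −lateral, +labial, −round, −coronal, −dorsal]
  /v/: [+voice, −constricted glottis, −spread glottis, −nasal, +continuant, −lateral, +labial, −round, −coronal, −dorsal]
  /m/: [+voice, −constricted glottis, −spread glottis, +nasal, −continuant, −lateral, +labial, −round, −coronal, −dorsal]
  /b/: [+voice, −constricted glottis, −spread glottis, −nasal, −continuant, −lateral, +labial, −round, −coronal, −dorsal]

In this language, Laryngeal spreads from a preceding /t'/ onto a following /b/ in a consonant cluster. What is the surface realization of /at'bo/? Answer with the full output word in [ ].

[at'p'o]

Terminals under Laryngeal in this geometry: [voice], [constricted glottis], [spread glottis].
After delinking /b/'s Laryngeal and linking /t'/'s, the affected terminals become [−voice], [+constricted glottis], [−spread glottis]; [nasal], [continuant], [lateral], … (outside Laryngeal) are retained from /b/.
Among the inventory, only /p'/ has exactly this specification, giving the surface form [at'p'o].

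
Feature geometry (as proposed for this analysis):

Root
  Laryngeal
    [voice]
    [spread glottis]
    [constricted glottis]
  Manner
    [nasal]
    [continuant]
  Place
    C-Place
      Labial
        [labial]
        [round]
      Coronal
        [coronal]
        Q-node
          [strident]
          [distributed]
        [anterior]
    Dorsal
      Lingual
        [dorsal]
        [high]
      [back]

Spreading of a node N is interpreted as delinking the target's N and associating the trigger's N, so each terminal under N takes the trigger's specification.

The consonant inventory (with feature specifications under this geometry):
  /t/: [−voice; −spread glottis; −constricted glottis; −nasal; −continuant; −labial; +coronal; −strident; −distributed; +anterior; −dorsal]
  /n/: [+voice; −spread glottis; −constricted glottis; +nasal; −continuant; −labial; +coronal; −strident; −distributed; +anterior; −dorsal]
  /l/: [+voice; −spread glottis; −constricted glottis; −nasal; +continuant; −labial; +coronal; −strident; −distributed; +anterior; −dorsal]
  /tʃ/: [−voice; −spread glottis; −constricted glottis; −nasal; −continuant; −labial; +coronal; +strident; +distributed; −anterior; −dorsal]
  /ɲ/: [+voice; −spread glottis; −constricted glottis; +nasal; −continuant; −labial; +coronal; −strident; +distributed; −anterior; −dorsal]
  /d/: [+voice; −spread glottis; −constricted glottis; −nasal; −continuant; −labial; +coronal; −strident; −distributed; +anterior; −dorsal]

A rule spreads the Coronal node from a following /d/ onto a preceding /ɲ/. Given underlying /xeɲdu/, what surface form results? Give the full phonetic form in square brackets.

Coronal immediately or transitively dominates [coronal], [strident], [distributed], [anterior].
After delinking /ɲ/'s Coronal and linking /d/'s, the affected terminals become [+coronal], [−strident], [−distributed], [+anterior]; [voice], [spread glottis], [constricted glottis], … (outside Coronal) are retained from /ɲ/.
Among the inventory, only /n/ has exactly this specification, giving the surface form [xendu].

[xendu]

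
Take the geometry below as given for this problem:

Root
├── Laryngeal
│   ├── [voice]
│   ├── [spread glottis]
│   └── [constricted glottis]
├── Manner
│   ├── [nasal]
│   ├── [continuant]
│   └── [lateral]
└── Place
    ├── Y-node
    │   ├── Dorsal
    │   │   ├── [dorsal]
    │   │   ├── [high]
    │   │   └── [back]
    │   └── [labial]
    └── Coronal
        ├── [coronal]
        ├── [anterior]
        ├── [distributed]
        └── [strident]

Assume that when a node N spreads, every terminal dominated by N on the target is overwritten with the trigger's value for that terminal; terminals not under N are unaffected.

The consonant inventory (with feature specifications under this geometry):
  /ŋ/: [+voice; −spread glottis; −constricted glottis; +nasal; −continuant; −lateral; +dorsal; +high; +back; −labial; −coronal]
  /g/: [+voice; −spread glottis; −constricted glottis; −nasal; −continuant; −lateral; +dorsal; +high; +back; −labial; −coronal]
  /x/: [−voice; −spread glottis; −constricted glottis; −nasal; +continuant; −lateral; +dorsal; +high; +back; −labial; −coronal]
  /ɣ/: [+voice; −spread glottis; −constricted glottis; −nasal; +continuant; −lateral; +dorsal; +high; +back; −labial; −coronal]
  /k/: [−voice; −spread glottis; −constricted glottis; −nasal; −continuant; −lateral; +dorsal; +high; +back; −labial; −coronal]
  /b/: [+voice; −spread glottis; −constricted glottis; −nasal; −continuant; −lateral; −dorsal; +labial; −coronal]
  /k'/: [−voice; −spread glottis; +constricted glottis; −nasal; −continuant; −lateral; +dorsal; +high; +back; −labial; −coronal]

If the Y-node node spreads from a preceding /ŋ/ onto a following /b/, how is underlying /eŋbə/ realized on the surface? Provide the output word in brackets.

[eŋgə]

The Y-node node dominates the terminals [dorsal], [high], [back], [labial].
The target acquires /ŋ/'s values for everything under Y-node — [+dorsal], [+high], [+back], [−labial] — while keeping its own [voice], [spread glottis], [constricted glottis], ….
This feature bundle is that of [g], so /eŋbə/ surfaces as [eŋgə].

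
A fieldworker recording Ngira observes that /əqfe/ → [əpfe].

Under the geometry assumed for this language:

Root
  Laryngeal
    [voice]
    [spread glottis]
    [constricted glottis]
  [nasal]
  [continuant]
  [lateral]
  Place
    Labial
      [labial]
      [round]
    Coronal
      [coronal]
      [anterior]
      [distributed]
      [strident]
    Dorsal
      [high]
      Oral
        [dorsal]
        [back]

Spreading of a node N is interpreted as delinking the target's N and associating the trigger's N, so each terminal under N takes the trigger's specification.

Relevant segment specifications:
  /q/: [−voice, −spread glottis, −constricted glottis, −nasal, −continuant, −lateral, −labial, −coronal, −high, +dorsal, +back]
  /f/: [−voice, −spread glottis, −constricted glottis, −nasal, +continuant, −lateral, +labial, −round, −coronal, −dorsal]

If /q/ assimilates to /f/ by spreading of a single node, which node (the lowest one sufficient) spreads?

Comparing /q/ with its surface form [p], the features that change are [labial], [round], [dorsal], [high], [back].
The smallest constituent containing every changed terminal is Place — each of its daughters lacks at least one of the affected features.
Spreading Place from /f/ overwrites each of those terminals with /f/'s values, yielding exactly [p].
Since [continuant] is preserved even though /f/ disagrees there, no node above Place spread.

Place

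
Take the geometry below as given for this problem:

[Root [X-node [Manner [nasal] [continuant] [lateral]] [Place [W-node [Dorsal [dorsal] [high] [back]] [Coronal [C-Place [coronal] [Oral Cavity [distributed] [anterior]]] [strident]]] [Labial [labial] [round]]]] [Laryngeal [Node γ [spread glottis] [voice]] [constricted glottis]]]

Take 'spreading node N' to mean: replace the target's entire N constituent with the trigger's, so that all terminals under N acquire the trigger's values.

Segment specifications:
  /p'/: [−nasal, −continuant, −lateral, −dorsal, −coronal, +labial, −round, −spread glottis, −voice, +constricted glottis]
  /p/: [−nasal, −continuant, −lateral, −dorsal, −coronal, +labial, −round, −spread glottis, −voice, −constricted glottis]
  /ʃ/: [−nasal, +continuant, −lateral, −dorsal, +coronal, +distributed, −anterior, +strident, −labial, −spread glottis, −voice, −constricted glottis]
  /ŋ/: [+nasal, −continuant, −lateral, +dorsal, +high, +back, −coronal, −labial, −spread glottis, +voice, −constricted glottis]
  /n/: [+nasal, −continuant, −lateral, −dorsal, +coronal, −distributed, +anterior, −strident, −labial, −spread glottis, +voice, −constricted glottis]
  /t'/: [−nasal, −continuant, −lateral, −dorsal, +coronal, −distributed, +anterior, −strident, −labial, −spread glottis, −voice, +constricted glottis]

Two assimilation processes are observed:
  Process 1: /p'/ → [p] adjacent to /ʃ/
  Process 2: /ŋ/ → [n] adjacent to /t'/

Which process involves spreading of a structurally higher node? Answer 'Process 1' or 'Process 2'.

Process 1: the feature that changes is [constricted glottis]; the minimal node is [constricted glottis] (depth 2).
In Process 2, [coronal], [anterior], [distributed], [strident], [dorsal], [high], [back] change, so the minimal spreading node is W-node at depth 3.
[constricted glottis] (depth 2) sits above W-node (depth 3), making Process 1 the one with the higher spreading node.

Process 1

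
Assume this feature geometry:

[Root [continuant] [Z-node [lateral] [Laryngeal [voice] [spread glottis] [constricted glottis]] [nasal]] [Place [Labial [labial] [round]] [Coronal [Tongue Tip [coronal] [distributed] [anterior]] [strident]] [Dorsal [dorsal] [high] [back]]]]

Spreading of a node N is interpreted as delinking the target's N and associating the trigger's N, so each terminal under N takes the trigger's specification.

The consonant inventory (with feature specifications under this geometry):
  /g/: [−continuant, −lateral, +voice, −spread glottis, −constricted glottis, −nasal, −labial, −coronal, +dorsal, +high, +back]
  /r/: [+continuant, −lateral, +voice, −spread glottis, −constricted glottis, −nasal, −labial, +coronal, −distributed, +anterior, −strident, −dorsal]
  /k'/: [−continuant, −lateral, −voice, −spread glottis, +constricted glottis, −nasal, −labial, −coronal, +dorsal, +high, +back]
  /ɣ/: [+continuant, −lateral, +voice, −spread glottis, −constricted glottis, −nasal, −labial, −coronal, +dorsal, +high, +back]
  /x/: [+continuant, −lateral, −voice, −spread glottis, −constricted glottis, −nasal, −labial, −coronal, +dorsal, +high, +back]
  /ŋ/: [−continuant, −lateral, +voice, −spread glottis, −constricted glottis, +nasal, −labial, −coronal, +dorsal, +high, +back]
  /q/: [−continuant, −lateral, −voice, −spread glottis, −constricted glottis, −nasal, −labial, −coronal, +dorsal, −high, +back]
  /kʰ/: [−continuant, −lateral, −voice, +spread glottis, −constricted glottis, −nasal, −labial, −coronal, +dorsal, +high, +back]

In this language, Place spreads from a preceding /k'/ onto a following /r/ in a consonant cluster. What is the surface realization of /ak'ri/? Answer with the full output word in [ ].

Terminals under Place in this geometry: [labial], [round], [coronal], [distributed], [anterior], [strident], [dorsal], [high], [back].
Spreading Place from /k'/ onto /r/ replaces those values with /k'/'s: [−labial], [−coronal], [+dorsal], [+high], [+back]. Features outside Place ([continuant], [lateral], [voice], …) stay as in /r/.
The resulting bundle matches /ɣ/ in the inventory; substituting it for /r/ gives [ak'ɣi].

[ak'ɣi]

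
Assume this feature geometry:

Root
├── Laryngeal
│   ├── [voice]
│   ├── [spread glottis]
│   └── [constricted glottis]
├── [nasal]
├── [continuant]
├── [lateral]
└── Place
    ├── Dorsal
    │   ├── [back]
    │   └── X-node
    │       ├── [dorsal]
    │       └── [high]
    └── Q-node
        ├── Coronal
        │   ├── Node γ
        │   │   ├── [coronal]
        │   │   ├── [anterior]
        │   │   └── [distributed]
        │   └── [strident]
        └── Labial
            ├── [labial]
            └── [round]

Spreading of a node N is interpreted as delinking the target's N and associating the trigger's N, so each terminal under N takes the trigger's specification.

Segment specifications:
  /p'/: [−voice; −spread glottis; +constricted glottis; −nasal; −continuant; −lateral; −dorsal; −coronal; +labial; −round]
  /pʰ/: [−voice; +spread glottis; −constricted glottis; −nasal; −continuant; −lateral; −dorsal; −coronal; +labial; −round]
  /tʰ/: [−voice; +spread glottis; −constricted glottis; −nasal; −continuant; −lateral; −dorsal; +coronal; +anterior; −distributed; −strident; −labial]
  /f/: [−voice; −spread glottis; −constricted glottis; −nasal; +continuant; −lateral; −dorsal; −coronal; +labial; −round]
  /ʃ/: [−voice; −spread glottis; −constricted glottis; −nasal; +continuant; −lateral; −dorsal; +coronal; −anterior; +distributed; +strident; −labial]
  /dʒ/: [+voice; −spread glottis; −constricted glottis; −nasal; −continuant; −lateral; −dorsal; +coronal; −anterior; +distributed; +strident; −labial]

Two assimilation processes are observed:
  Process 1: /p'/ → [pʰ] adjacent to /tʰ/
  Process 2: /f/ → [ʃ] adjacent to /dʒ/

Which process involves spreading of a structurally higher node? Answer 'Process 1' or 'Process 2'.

Process 1

Process 1 alters [spread glottis], [constricted glottis]; the lowest common ancestor is Laryngeal (depth 1 from Root).
In Process 2, [labial], [round], [coronal], [anterior], [distributed], [strident] change, so the minimal spreading node is Q-node at depth 2.
Laryngeal (depth 1) sits above Q-node (depth 2), making Process 1 the one with the higher spreading node.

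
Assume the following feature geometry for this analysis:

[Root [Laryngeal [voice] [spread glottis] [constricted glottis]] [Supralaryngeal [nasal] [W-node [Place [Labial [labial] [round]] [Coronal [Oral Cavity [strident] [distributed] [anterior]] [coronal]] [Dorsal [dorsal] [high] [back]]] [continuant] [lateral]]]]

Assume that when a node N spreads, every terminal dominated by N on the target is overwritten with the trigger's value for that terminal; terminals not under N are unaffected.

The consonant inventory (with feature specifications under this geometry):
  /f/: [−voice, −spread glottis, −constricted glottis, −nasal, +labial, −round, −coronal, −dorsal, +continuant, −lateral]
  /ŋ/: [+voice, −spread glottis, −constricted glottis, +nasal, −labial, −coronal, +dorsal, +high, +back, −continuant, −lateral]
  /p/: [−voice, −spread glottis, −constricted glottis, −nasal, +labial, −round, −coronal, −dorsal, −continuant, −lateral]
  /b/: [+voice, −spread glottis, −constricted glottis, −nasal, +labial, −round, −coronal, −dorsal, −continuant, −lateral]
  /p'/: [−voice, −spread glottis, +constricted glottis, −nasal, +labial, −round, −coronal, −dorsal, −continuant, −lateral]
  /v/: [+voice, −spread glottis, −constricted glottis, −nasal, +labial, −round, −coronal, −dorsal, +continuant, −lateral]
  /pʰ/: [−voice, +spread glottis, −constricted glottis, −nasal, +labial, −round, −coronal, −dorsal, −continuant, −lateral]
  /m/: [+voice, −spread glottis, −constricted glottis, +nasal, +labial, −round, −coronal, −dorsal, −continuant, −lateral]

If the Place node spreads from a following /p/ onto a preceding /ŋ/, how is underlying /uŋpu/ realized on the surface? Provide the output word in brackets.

[umpu]

The Place node dominates the terminals [labial], [round], [strident], [distributed], [anterior], [coronal], [dorsal], [high], [back].
Spreading Place from /p/ onto /ŋ/ replaces those values with /p/'s: [+labial], [−round], [−coronal], [−dorsal]. Features outside Place ([voice], [spread glottis], [constricted glottis], …) stay as in /ŋ/.
The resulting bundle matches /m/ in the inventory; substituting it for /ŋ/ gives [umpu].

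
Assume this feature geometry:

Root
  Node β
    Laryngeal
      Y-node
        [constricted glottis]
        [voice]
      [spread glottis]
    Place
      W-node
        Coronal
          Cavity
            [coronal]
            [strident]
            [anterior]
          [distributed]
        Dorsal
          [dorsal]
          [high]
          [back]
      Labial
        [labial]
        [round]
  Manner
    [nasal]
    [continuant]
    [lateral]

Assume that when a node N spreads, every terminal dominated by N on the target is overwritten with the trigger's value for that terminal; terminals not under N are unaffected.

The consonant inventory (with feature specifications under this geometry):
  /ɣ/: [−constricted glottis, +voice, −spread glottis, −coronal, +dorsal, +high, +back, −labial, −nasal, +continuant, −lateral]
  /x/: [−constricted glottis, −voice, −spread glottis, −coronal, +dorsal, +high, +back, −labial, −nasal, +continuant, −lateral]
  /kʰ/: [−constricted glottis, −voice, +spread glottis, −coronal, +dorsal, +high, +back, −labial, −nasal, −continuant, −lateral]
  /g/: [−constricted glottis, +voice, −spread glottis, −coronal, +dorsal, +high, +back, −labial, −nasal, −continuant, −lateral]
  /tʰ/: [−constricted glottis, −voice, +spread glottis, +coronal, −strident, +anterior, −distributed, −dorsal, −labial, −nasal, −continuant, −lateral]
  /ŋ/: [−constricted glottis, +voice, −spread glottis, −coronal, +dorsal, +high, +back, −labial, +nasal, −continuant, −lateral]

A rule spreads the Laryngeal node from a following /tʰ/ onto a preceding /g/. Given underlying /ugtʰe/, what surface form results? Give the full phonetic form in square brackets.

[ukʰtʰe]

Terminals under Laryngeal in this geometry: [constricted glottis], [voice], [spread glottis].
The target acquires /tʰ/'s values for everything under Laryngeal — [−constricted glottis], [−voice], [+spread glottis] — while keeping its own [coronal], [dorsal], [high], ….
The resulting bundle matches /kʰ/ in the inventory; substituting it for /g/ gives [ukʰtʰe].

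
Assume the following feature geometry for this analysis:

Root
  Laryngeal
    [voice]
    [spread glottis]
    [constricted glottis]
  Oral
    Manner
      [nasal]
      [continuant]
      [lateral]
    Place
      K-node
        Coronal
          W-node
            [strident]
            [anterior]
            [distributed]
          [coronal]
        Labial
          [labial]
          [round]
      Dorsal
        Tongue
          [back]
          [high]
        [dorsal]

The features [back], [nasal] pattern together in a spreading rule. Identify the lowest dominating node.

[back] is immediately dominated by Tongue.
[nasal] is immediately dominated by Manner.
The listed terminals split across distinct daughters of Oral, so Oral itself is the smallest node containing them all.

Oral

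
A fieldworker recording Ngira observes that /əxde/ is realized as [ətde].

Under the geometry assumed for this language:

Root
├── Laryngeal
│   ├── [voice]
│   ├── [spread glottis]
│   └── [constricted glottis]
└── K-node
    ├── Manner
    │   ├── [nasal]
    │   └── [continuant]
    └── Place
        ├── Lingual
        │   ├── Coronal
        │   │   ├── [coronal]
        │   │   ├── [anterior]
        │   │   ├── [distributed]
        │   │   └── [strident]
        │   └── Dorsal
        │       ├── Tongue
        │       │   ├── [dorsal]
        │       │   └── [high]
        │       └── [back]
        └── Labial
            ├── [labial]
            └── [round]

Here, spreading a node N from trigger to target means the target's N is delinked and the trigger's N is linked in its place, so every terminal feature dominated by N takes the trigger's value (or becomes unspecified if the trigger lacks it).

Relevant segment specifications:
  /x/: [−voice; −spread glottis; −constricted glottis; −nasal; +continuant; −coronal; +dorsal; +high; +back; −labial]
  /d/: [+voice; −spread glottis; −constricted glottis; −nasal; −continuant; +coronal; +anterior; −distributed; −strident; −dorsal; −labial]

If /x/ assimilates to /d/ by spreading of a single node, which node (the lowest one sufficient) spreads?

K-node

Feature comparison: [continuant], [coronal], [anterior], [distributed], [strident], [dorsal], [high], [back] differ between /x/ and [t]; the remaining terminals match.
In this geometry the lowest node dominating all of them is K-node: every daughter of K-node dominates only a proper subset, so no lower node suffices.
Spreading K-node from /d/ overwrites each of those terminals with /d/'s values, yielding exactly [t].
Since [voice] is preserved even though /d/ disagrees there, no node above K-node spread.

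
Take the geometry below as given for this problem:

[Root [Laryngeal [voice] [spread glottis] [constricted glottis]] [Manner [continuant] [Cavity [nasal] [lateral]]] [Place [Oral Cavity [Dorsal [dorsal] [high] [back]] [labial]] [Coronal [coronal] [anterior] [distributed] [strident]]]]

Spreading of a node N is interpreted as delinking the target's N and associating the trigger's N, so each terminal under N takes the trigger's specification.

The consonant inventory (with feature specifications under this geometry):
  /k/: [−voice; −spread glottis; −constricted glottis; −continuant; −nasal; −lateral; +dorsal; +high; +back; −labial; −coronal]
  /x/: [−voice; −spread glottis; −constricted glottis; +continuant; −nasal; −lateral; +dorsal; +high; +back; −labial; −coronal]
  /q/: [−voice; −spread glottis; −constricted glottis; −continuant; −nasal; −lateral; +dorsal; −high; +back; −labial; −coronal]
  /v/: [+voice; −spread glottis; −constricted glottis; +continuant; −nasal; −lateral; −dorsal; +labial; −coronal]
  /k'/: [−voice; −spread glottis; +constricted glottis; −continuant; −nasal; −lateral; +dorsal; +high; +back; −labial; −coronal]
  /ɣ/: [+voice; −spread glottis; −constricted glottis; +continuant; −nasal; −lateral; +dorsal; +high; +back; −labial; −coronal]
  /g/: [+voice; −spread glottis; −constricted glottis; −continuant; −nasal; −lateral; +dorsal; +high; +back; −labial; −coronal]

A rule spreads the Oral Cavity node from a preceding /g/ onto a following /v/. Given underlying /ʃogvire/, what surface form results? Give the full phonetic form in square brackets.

Terminals under Oral Cavity in this geometry: [dorsal], [high], [back], [labial].
Spreading Oral Cavity from /g/ onto /v/ replaces those values with /g/'s: [+dorsal], [+high], [+back], [−labial]. Features outside Oral Cavity ([voice], [spread glottis], [constricted glottis], …) stay as in /v/.
The resulting bundle matches /ɣ/ in the inventory; substituting it for /v/ gives [ʃogɣire].

[ʃogɣire]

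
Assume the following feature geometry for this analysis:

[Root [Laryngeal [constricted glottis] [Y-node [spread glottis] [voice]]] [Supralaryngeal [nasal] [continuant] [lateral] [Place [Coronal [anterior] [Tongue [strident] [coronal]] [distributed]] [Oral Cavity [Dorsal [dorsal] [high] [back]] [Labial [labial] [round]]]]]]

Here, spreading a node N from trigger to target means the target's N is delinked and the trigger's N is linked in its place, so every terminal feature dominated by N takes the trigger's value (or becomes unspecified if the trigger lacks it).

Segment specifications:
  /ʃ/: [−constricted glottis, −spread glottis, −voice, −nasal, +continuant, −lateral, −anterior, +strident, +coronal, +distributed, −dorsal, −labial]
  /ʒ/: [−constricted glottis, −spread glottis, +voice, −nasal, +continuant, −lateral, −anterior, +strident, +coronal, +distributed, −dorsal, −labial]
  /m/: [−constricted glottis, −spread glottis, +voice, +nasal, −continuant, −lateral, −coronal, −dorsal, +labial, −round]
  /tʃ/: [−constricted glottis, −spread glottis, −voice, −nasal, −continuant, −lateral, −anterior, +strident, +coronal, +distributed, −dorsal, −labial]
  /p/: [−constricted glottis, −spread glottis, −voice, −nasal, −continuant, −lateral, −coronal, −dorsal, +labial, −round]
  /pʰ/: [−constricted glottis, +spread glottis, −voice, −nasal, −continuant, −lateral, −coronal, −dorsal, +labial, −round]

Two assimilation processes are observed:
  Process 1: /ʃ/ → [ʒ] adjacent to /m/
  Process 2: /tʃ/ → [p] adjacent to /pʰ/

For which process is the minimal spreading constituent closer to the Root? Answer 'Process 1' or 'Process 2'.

Process 2

Process 1 alters [voice]; the lowest dominating node is [voice] (depth 3 from Root).
Process 2 alters [labial], [round], [coronal], [anterior], [distributed], [strident]; the lowest common ancestor is Place (depth 2 from Root).
Depth 2 < depth 3; Process 2 involves the structurally higher constituent Place.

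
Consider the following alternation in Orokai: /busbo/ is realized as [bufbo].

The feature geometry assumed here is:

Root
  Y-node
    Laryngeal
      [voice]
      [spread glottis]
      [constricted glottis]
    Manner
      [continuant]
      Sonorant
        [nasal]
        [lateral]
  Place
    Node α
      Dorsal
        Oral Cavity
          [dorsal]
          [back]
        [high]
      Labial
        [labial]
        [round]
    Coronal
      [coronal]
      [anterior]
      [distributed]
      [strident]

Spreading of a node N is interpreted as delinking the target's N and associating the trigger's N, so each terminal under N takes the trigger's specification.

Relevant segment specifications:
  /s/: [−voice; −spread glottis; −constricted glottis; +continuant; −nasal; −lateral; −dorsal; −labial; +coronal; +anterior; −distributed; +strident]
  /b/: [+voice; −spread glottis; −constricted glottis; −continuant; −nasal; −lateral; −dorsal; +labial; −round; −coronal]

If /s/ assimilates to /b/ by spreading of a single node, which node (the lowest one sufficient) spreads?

Place

Comparing /s/ with its surface form [f], the features that change are [labial], [round], [coronal], [anterior], [distributed], [strident].
These terminals are all dominated by Place, and no proper subconstituent of Place covers them all; Place is their lowest common ancestor.
If Place spreads, every terminal under it takes /b/'s value, producing [f] as observed.
Had Root spread, [continuant], [voice] would have taken /b/'s values; they stay as in /s/, confirming the spreading constituent is exactly Place.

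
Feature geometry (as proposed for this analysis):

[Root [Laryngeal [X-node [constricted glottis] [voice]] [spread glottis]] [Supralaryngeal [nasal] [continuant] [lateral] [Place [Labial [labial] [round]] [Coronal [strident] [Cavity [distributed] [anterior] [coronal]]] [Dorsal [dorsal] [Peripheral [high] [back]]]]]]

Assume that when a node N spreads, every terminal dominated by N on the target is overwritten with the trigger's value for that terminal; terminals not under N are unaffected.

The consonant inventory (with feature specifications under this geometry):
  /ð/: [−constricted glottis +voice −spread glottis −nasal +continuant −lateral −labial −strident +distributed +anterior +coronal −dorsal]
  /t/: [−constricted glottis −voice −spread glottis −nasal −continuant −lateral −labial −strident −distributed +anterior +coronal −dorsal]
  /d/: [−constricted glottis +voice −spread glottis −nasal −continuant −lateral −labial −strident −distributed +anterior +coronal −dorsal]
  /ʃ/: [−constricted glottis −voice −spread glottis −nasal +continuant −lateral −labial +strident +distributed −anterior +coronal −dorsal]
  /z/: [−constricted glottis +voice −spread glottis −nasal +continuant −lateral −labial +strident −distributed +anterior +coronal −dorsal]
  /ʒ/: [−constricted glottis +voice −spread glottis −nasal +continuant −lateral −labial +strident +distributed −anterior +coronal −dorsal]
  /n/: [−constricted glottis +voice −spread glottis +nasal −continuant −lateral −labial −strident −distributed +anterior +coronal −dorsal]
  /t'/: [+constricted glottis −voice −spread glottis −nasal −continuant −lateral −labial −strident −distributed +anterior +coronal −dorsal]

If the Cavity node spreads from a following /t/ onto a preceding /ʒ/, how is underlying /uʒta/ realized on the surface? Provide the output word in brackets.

[uzta]

Terminals under Cavity in this geometry: [distributed], [anterior], [coronal].
The target acquires /t/'s values for everything under Cavity — [−distributed], [+anterior], [+coronal] — while keeping its own [constricted glottis], [voice], [spread glottis], ….
This feature bundle is that of [z], so /uʒta/ surfaces as [uzta].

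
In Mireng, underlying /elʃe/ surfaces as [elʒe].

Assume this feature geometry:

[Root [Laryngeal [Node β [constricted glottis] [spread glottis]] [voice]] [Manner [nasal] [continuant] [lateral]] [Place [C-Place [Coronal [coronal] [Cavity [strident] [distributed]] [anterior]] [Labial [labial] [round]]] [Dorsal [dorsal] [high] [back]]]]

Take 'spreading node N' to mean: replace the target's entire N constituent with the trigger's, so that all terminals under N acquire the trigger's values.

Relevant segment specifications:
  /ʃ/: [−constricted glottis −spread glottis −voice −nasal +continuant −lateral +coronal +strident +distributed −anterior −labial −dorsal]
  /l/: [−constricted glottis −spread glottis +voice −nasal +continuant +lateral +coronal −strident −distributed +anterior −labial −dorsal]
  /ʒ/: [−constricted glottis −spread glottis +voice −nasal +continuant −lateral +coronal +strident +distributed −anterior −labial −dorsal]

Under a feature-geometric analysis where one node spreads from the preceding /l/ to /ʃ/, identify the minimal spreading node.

[voice]

Feature comparison: [voice] differs between /ʃ/ and [ʒ]; the remaining terminals match.
With a single altered terminal, the smallest constituent that could spread is that terminal — [voice].
[lateral], [distributed] stay as in /ʃ/ although /l/ differs there, so no node dominating them spread; among the remaining candidates [voice] is the lowest that derives the output.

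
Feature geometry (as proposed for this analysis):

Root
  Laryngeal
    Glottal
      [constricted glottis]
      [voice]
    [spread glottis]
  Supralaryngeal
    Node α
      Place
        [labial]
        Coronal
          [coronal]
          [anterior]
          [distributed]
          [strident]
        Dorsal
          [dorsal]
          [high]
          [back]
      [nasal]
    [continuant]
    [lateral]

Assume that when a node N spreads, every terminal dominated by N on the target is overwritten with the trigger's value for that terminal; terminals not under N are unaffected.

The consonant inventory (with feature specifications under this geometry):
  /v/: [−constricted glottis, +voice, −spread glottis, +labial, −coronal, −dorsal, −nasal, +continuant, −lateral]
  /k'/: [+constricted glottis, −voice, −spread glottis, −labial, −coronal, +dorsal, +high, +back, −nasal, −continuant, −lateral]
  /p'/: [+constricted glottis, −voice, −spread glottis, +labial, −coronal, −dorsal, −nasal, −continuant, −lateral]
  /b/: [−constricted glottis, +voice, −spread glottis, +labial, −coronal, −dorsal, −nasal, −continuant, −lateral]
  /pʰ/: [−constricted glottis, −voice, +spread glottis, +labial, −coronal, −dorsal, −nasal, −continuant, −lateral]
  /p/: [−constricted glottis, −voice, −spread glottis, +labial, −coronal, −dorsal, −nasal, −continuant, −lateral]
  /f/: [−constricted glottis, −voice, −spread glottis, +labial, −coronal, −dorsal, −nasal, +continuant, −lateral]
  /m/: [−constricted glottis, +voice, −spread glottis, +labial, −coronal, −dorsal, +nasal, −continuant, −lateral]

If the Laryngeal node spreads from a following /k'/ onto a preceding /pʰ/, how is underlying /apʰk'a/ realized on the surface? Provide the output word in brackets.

The Laryngeal node dominates the terminals [constricted glottis], [voice], [spread glottis].
After delinking /pʰ/'s Laryngeal and linking /k'/'s, the affected terminals become [+constricted glottis], [−voice], [−spread glottis]; [labial], [coronal], [dorsal], … (outside Laryngeal) are retained from /pʰ/.
This feature bundle is that of [p'], so /apʰk'a/ surfaces as [ap'k'a].

[ap'k'a]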